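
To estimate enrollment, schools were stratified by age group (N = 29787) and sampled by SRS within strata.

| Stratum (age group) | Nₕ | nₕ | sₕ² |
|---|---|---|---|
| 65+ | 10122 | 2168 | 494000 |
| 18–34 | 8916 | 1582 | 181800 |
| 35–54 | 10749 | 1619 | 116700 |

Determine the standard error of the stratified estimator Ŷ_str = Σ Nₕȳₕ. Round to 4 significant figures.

181500

Var(Ŷ_str) = Σₕ Nₕ²(1 − fₕ)sₕ²/nₕ.
65+: 10122²·(1 − 2168/10122)·494000/2168 = 1.8345079 × 10^10.
18–34: 8916²·(1 − 1582/8916)·181800/1582 = 7.5144702 × 10^9.
35–54: 10749²·(1 − 1619/10749)·116700/1619 = 7.073964 × 10^9.
Sum = 3.2933513 × 10^10.
SE = √(3.2933513 × 10^10) = 181500.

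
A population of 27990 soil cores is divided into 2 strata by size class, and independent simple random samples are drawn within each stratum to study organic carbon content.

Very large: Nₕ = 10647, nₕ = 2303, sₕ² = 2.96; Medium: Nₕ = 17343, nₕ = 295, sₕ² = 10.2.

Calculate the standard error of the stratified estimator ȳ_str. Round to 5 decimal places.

0.11487

Var(ȳ_str) = Σₕ Wₕ²(1 − fₕ)sₕ²/nₕ with Wₕ = Nₕ/N, N = 27990.
Very large: Wₕ = 0.38038585; term = 0.38038585²·(1 − 0.21630506)·2.96/2303 = 1.4574495 × 10^-4.
Medium: Wₕ = 0.61961415; term = 0.61961415²·(1 − 0.01700974)·10.2/295 = 0.013048783.
Sum = 0.013194528.
SE = √(0.013194528) = 0.11487.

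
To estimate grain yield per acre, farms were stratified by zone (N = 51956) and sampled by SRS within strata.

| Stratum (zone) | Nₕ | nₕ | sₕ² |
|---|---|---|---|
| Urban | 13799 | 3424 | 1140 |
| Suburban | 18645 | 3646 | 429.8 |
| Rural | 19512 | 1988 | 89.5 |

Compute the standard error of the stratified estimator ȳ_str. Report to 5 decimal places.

Var(ȳ_str) = Σₕ Wₕ²(1 − fₕ)sₕ²/nₕ with Wₕ = Nₕ/N, N = 51956.
Urban: Wₕ = 0.26559011; term = 0.26559011²·(1 − 0.24813392)·1140/3424 = 0.017657751.
Suburban: Wₕ = 0.35886134; term = 0.35886134²·(1 − 0.19554840)·429.8/3646 = 0.012212456.
Rural: Wₕ = 0.37554854; term = 0.37554854²·(1 − 0.10188602)·89.5/1988 = 0.0057025653.
Sum = 0.035572772.
SE = √(0.035572772) = 0.18861.

0.18861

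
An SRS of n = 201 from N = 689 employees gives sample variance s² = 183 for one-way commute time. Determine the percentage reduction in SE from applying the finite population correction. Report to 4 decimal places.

f = n/N = 201/689 = 0.29172714.
SE_no-fpc = √(s²/n) = 0.95417386; SE_fpc = √((1−f)s²/n) = 0.80302269.
Ratio = √(1−f) = 0.84158948. Reduction = 100·(1 − 0.84158948) = 15.8411%.

15.8411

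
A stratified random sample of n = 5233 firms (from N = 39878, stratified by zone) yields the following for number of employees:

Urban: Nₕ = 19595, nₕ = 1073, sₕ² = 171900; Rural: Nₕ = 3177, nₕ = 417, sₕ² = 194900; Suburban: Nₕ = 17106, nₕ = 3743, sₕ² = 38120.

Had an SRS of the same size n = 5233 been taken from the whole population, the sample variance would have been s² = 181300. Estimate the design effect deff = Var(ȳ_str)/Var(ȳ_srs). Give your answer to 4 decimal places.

1.3490

Var(ȳ_str) = Σ Wₕ²(1−fₕ)sₕ²/nₕ with Wₕ = Nₕ/39878:
  Urban: (19595/39878)²·(1−1073/19595)·171900/1073 = 36.563062
  Rural: (3177/39878)²·(1−417/3177)·194900/417 = 2.5771242
  Suburban: (17106/39878)²·(1−3743/17106)·38120/3743 = 1.4639248
  → Var(ȳ_str) = 40.604111.
Var(ȳ_srs) = (1 − 5233/39878)·181300/5233 = 30.099152.
deff = 40.604111 / 30.099152 = 1.3490.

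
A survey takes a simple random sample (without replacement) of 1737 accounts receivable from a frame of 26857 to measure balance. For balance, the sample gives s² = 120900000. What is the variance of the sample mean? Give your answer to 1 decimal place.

Under SRS without replacement, Var(ȳ) = (1 − f)·s²/n with f = n/N = 1737/26857 = 0.06467588.
Var(ȳ) = (1 − 0.06467588)·120900000/1737 = 0.93532412·69602.763 = 65101.144.

65101.1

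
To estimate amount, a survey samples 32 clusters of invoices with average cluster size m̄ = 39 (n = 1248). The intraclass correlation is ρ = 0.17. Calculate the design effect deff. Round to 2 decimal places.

deff = 1 + (39 − 1)·0.17 = 1 + 6.46 = 7.46.

7.46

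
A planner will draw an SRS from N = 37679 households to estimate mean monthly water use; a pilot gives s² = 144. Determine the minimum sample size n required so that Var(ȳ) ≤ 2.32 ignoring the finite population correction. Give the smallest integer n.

63

Without fpc, n₀ = s²/D = 144/2.32 = 62.0690.
Rounding up, n = 63.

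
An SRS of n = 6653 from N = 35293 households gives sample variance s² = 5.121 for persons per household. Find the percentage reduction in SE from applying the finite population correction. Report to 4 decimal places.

9.9171

f = n/N = 6653/35293 = 0.18850764.
SE_no-fpc = √(s²/n) = 0.027743971; SE_fpc = √((1−f)s²/n) = 0.024992566.
Ratio = √(1−f) = 0.90082871. Reduction = 100·(1 − 0.90082871) = 9.9171%.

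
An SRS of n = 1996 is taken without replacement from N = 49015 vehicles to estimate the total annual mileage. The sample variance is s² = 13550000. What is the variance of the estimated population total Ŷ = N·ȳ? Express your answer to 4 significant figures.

Var(Ŷ) = N²·Var(ȳ) = N²·(1 − n/N)·s²/n.
f = 1996/49015 = 0.04072223; Var(ȳ) = 0.95927777·13550000/1996 = 6512.1312.
Var(Ŷ) = 49015² · 6512.1312 = 1.5645201 × 10^13.

1.565 × 10^13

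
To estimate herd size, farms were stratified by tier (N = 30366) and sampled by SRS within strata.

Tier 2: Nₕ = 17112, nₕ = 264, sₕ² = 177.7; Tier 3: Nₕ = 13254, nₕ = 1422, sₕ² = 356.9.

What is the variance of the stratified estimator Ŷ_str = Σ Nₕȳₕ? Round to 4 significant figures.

2.334 × 10^8

Var(Ŷ_str) = Σₕ Nₕ²(1 − fₕ)sₕ²/nₕ.
Tier 2: 17112²·(1 − 264/17112)·177.7/264 = 1.9405848 × 10^8.
Tier 3: 13254²·(1 − 1422/13254)·356.9/1422 = 3.9359727 × 10^7.
Sum = 2.3341821 × 10^8.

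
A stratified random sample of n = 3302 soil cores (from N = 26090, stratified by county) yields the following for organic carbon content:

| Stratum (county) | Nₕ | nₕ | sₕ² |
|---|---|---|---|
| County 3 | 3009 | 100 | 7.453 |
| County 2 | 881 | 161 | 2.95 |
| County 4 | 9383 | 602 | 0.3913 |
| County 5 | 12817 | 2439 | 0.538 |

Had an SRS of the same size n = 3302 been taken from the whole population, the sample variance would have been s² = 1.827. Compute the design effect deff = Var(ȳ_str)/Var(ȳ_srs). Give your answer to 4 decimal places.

Var(ȳ_str) = Σ Wₕ²(1−fₕ)sₕ²/nₕ with Wₕ = Nₕ/26090:
  County 3: (3009/26090)²·(1−100/3009)·7.453/100 = 9.5840456 × 10^-4
  County 2: (881/26090)²·(1−161/881)·2.95/161 = 1.707483 × 10^-5
  County 4: (9383/26090)²·(1−602/9383)·0.3913/602 = 7.8677562 × 10^-5
  County 5: (12817/26090)²·(1−2439/12817)·0.538/2439 = 4.3104476 × 10^-5
  → Var(ȳ_str) = 0.0010972614.
Var(ȳ_srs) = (1 − 3302/26090)·1.827/3302 = 4.832742 × 10^-4.
deff = 0.0010972614 / (4.832742 × 10^-4) = 2.2705.

2.2705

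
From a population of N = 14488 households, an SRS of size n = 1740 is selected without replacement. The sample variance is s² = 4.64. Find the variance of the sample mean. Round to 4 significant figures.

Under SRS without replacement, Var(ȳ) = (1 − f)·s²/n with f = n/N = 1740/14488 = 0.12009939.
Var(ȳ) = (1 − 0.12009939)·4.64/1740 = 0.87990061·0.0026666667 = 0.0023464016.

0.002346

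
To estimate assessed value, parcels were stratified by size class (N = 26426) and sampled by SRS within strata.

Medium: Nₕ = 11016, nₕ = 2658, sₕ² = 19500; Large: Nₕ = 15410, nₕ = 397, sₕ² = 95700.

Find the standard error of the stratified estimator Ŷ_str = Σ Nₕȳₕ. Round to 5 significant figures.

Var(Ŷ_str) = Σₕ Nₕ²(1 − fₕ)sₕ²/nₕ.
Medium: 11016²·(1 − 2658/11016)·19500/2658 = 6.7546979 × 10^8.
Large: 15410²·(1 − 397/15410)·95700/397 = 5.5768833 × 10^10.
Sum = 5.6444303 × 10^10.
SE = √(5.6444303 × 10^10) = 237580.

237580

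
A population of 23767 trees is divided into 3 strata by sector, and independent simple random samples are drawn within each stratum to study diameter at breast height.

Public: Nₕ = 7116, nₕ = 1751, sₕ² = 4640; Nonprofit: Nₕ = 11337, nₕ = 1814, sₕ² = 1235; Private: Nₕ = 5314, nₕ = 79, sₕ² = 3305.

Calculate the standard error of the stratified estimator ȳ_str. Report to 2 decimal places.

Var(ȳ_str) = Σₕ Wₕ²(1 − fₕ)sₕ²/nₕ with Wₕ = Nₕ/N, N = 23767.
Public: Wₕ = 0.29940674; term = 0.29940674²·(1 − 0.24606521)·4640/1751 = 0.17909719.
Nonprofit: Wₕ = 0.47700593; term = 0.47700593²·(1 − 0.16000706)·1235/1814 = 0.13012264.
Private: Wₕ = 0.22358733; term = 0.22358733²·(1 − 0.01486639)·3305/79 = 2.0603162.
Sum = 2.369536.
SE = √(2.369536) = 1.54.

1.54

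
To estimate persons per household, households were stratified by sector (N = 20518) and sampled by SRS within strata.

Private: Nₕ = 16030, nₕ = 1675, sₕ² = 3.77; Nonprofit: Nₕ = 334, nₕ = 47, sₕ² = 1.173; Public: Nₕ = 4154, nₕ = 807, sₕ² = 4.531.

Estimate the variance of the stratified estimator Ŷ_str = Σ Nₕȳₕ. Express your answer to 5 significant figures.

598380

Var(Ŷ_str) = Σₕ Nₕ²(1 − fₕ)sₕ²/nₕ.
Private: 16030²·(1 − 1675/16030)·3.77/1675 = 517920.69.
Nonprofit: 334²·(1 − 47/334)·1.173/47 = 2392.3709.
Public: 4154²·(1 − 807/4154)·4.531/807 = 78062.55.
Sum = 598375.61.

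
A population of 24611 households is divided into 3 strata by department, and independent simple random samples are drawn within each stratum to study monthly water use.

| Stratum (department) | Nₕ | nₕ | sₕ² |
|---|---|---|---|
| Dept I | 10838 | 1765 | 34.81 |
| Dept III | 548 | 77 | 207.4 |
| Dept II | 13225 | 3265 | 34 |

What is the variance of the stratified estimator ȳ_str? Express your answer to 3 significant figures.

0.00661

Var(ȳ_str) = Σₕ Wₕ²(1 − fₕ)sₕ²/nₕ with Wₕ = Nₕ/N, N = 24611.
Dept I: Wₕ = 0.44037219; term = 0.44037219²·(1 − 0.16285292)·34.81/1765 = 0.003201849.
Dept III: Wₕ = 0.02226647; term = 0.02226647²·(1 − 0.14051095)·207.4/77 = 0.0011477861.
Dept II: Wₕ = 0.53736134; term = 0.53736134²·(1 − 0.24688091)·34/3265 = 0.0022646038.
Sum = 0.0066142389.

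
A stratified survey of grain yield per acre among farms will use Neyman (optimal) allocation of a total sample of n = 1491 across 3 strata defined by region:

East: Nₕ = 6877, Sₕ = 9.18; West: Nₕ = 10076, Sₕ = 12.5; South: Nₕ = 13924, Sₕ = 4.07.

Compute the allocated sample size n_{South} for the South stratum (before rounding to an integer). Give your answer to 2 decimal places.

Neyman allocation: nₕ = n·NₕSₕ / Σⱼ NⱼSⱼ.
Σ NⱼSⱼ = 6877·9.18 + 10076·12.5 + 13924·4.07 = 245751.54.
n_{South} = 1491·13924·4.07 / 245751.54 = 343.83.

343.83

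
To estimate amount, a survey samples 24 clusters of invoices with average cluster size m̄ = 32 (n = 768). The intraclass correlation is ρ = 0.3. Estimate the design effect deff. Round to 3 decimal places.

deff = 1 + (32 − 1)·0.3 = 1 + 9.3 = 10.3.

10.300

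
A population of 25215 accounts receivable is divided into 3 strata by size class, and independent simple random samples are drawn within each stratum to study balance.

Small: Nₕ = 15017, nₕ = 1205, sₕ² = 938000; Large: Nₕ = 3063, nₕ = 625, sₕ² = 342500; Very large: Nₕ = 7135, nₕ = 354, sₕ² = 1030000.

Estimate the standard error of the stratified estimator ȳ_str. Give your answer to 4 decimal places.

Var(ȳ_str) = Σₕ Wₕ²(1 − fₕ)sₕ²/nₕ with Wₕ = Nₕ/N, N = 25215.
Small: Wₕ = 0.59555820; term = 0.59555820²·(1 − 0.08024239)·938000/1205 = 253.94379.
Large: Wₕ = 0.12147531; term = 0.12147531²·(1 − 0.20404832)·342500/625 = 6.4364042.
Very large: Wₕ = 0.28296649; term = 0.28296649²·(1 − 0.04961458)·1030000/354 = 221.41332.
Sum = 481.79351.
SE = √(481.79351) = 21.9498.

21.9498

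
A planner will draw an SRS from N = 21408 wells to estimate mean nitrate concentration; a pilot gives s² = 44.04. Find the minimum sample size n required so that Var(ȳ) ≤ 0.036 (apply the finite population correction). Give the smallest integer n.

1158

Without fpc, n₀ = s²/D = 44.04/0.036 = 1223.3333.
With fpc, (1 − n/N)·s²/n ≤ D requires n ≥ n₀/(1 + n₀/N) = 1223.3333/(1 + 1223.3333/21408) = 1157.2062.
Rounding up, n = 1158.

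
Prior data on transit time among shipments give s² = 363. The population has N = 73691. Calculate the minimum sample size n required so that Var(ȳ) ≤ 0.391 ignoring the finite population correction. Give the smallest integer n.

Without fpc, n₀ = s²/D = 363/0.391 = 928.3887.
Rounding up, n = 929.

929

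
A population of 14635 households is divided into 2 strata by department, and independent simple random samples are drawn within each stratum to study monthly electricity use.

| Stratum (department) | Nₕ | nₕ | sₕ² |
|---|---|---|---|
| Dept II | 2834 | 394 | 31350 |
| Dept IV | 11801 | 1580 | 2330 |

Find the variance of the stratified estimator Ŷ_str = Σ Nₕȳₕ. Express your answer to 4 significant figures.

7.281 × 10^8

Var(Ŷ_str) = Σₕ Nₕ²(1 − fₕ)sₕ²/nₕ.
Dept II: 2834²·(1 − 394/2834)·31350/394 = 5.5021319 × 10^8.
Dept IV: 11801²·(1 − 1580/11801)·2330/1580 = 1.7787341 × 10^8.
Sum = 7.280866 × 10^8.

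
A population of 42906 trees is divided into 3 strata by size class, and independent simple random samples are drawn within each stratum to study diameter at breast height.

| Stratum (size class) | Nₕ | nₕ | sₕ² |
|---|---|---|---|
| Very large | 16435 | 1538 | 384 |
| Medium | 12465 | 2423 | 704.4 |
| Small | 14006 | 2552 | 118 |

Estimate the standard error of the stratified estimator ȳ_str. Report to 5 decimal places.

Var(ȳ_str) = Σₕ Wₕ²(1 − fₕ)sₕ²/nₕ with Wₕ = Nₕ/N, N = 42906.
Very large: Wₕ = 0.38304666; term = 0.38304666²·(1 − 0.09358077)·384/1538 = 0.033205296.
Medium: Wₕ = 0.29051881; term = 0.29051881²·(1 − 0.19438428)·704.4/2423 = 0.019767073.
Small: Wₕ = 0.32643453; term = 0.32643453²·(1 − 0.18220763)·118/2552 = 0.0040293647.
Sum = 0.057001734.
SE = √(0.057001734) = 0.23875.

0.23875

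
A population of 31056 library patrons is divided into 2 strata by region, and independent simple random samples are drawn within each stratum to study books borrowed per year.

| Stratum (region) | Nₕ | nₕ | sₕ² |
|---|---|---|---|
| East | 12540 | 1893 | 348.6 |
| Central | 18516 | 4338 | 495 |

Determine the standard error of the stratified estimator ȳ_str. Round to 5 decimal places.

0.23781

Var(ȳ_str) = Σₕ Wₕ²(1 − fₕ)sₕ²/nₕ with Wₕ = Nₕ/N, N = 31056.
East: Wₕ = 0.40378671; term = 0.40378671²·(1 − 0.15095694)·348.6/1893 = 0.025492388.
Central: Wₕ = 0.59621329; term = 0.59621329²·(1 − 0.23428386)·495/4338 = 0.031058949.
Sum = 0.056551337.
SE = √(0.056551337) = 0.23781.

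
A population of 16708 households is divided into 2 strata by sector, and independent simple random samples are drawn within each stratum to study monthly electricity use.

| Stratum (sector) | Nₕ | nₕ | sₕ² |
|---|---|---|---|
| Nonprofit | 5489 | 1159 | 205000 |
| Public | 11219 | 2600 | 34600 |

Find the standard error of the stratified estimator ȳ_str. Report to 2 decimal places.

Var(ȳ_str) = Σₕ Wₕ²(1 − fₕ)sₕ²/nₕ with Wₕ = Nₕ/N, N = 16708.
Nonprofit: Wₕ = 0.32852526; term = 0.32852526²·(1 − 0.21114957)·205000/1159 = 15.059225.
Public: Wₕ = 0.67147474; term = 0.67147474²·(1 − 0.23174971)·34600/2600 = 4.609617.
Sum = 19.668842.
SE = √(19.668842) = 4.43.

4.43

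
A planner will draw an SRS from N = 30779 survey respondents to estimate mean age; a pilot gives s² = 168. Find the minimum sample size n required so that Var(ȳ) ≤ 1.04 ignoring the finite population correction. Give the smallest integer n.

162

Without fpc, n₀ = s²/D = 168/1.04 = 161.5385.
Rounding up, n = 162.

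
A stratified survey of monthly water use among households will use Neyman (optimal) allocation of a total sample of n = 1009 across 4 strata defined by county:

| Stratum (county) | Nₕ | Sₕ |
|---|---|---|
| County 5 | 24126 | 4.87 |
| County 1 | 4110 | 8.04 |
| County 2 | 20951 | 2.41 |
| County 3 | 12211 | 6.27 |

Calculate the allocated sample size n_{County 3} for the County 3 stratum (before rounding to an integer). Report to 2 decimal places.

Neyman allocation: nₕ = n·NₕSₕ / Σⱼ NⱼSⱼ.
Σ NⱼSⱼ = 24126·4.87 + 4110·8.04 + 20951·2.41 + 12211·6.27 = 277592.9.
n_{County 3} = 1009·12211·6.27 / 277592.9 = 278.29.

278.29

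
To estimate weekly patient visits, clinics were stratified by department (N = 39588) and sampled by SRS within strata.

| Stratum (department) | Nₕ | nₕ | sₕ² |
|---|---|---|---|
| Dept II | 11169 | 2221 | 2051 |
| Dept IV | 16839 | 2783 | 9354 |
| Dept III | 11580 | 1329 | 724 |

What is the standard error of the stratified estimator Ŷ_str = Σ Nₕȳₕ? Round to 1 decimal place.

Var(Ŷ_str) = Σₕ Nₕ²(1 − fₕ)sₕ²/nₕ.
Dept II: 11169²·(1 − 2221/11169)·2051/2221 = 9.2290578 × 10^7.
Dept IV: 16839²·(1 − 2783/16839)·9354/2783 = 7.9554034 × 10^8.
Dept III: 11580²·(1 − 1329/11580)·724/1329 = 6.4667843 × 10^7.
Sum = 9.5249876 × 10^8.
SE = √(9.5249876 × 10^8) = 30862.6.

30862.6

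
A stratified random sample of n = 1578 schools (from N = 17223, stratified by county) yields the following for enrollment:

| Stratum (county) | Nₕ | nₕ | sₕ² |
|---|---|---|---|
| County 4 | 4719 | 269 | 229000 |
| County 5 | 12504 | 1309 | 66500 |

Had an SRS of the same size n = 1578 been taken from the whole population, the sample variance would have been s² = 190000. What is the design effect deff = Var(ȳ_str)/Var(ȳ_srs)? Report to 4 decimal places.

0.7702

Var(ȳ_str) = Σ Wₕ²(1−fₕ)sₕ²/nₕ with Wₕ = Nₕ/17223:
  County 4: (4719/17223)²·(1−269/4719)·229000/269 = 60.266447
  County 5: (12504/17223)²·(1−1309/12504)·66500/1309 = 23.973832
  → Var(ȳ_str) = 84.240279.
Var(ȳ_srs) = (1 − 1578/17223)·190000/1578 = 109.37382.
deff = 84.240279 / 109.37382 = 0.7702.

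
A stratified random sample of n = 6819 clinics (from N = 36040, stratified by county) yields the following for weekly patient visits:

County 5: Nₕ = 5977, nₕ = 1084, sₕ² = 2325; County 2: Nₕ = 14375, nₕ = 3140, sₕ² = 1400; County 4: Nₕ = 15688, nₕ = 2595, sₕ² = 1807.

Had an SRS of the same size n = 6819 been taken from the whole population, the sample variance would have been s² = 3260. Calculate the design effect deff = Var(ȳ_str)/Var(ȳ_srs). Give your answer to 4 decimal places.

Var(ȳ_str) = Σ Wₕ²(1−fₕ)sₕ²/nₕ with Wₕ = Nₕ/36040:
  County 5: (5977/36040)²·(1−1084/5977)·2325/1084 = 0.048292822
  County 2: (14375/36040)²·(1−3140/14375)·1400/3140 = 0.055438281
  County 4: (15688/36040)²·(1−2595/15688)·1807/2595 = 0.11011791
  → Var(ȳ_str) = 0.21384901.
Var(ȳ_srs) = (1 − 6819/36040)·3260/6819 = 0.38762091.
deff = 0.21384901 / 0.38762091 = 0.5517.

0.5517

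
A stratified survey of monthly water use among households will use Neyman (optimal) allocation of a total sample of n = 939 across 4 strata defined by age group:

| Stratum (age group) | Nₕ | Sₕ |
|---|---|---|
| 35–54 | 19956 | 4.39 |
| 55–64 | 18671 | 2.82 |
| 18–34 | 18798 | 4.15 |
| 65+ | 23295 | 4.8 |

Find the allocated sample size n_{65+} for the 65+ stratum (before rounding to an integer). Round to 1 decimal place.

318.1

Neyman allocation: nₕ = n·NₕSₕ / Σⱼ NⱼSⱼ.
Σ NⱼSⱼ = 19956·4.39 + 18671·2.82 + 18798·4.15 + 23295·4.8 = 330086.76.
n_{65+} = 939·23295·4.8 / 330086.76 = 318.1.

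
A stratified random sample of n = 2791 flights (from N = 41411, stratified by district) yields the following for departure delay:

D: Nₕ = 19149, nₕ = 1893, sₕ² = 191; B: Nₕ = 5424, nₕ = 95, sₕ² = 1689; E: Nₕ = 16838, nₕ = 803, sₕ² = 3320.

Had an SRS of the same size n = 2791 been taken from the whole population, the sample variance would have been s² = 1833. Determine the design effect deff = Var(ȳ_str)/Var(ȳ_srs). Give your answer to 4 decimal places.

Var(ȳ_str) = Σ Wₕ²(1−fₕ)sₕ²/nₕ with Wₕ = Nₕ/41411:
  D: (19149/41411)²·(1−1893/19149)·191/1893 = 0.019441848
  B: (5424/41411)²·(1−95/5424)·1689/95 = 0.29966775
  E: (16838/41411)²·(1−803/16838)·3320/803 = 0.65095441
  → Var(ȳ_str) = 0.97006401.
Var(ȳ_srs) = (1 − 2791/41411)·1833/2791 = 0.61249025.
deff = 0.97006401 / 0.61249025 = 1.5838.

1.5838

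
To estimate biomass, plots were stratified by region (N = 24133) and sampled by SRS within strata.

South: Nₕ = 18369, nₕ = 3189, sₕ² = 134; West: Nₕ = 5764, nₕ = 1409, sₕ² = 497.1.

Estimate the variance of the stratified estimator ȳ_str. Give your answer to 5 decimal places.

Var(ȳ_str) = Σₕ Wₕ²(1 − fₕ)sₕ²/nₕ with Wₕ = Nₕ/N, N = 24133.
South: Wₕ = 0.76115692; term = 0.76115692²·(1 − 0.17360771)·134/3189 = 0.020118006.
West: Wₕ = 0.23884308; term = 0.23884308²·(1 − 0.24444830)·497.1/1409 = 0.015206255.
Sum = 0.035324261.

0.03532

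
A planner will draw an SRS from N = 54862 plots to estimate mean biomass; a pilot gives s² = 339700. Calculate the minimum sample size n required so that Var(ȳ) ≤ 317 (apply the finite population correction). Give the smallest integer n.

Without fpc, n₀ = s²/D = 339700/317 = 1071.6088.
With fpc, (1 − n/N)·s²/n ≤ D requires n ≥ n₀/(1 + n₀/N) = 1071.6088/(1 + 1071.6088/54862) = 1051.0783.
Rounding up, n = 1052.

1052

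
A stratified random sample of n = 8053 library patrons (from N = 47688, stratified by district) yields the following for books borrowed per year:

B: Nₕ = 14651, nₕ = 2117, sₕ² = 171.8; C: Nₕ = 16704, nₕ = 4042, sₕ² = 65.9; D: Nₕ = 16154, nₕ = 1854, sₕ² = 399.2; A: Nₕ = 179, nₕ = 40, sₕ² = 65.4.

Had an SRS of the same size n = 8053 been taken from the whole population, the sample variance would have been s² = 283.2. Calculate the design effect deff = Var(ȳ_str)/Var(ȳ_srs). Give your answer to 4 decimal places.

Var(ȳ_str) = Σ Wₕ²(1−fₕ)sₕ²/nₕ with Wₕ = Nₕ/47688:
  B: (14651/47688)²·(1−2117/14651)·171.8/2117 = 0.0065530132
  C: (16704/47688)²·(1−4042/16704)·65.9/4042 = 0.0015163298
  D: (16154/47688)²·(1−1854/16154)·399.2/1854 = 0.021871507
  A: (179/47688)²·(1−40/179)·65.4/40 = 1.788823 × 10^-5
  → Var(ȳ_str) = 0.029958738.
Var(ȳ_srs) = (1 − 8053/47688)·283.2/8053 = 0.029228418.
deff = 0.029958738 / 0.029228418 = 1.0250.

1.0250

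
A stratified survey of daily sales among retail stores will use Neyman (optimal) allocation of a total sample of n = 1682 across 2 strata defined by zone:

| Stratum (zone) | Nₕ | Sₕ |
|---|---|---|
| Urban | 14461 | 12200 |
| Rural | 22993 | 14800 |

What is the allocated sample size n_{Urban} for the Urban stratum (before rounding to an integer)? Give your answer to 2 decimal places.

574.29

Neyman allocation: nₕ = n·NₕSₕ / Σⱼ NⱼSⱼ.
Σ NⱼSⱼ = 14461·12200 + 22993·14800 = 5.167206 × 10^8.
n_{Urban} = 1682·14461·12200 / (5.167206 × 10^8) = 574.29.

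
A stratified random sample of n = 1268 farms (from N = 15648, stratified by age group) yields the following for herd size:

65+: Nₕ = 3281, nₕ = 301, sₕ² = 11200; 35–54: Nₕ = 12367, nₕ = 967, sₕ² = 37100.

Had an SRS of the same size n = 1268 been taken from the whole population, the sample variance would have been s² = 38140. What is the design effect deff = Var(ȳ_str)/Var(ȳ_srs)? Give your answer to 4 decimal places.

Var(ȳ_str) = Σ Wₕ²(1−fₕ)sₕ²/nₕ with Wₕ = Nₕ/15648:
  65+: (3281/15648)²·(1−301/3281)·11200/301 = 1.4857863
  35–54: (12367/15648)²·(1−967/12367)·37100/967 = 22.090166
  → Var(ȳ_str) = 23.575952.
Var(ȳ_srs) = (1 − 1268/15648)·38140/1268 = 27.641492.
deff = 23.575952 / 27.641492 = 0.8529.

0.8529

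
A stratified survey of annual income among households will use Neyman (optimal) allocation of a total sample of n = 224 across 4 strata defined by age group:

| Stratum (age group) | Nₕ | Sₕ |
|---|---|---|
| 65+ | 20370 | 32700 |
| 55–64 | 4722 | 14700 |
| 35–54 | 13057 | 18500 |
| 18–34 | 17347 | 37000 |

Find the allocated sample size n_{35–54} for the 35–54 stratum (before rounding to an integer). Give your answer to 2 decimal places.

33.42

Neyman allocation: nₕ = n·NₕSₕ / Σⱼ NⱼSⱼ.
Σ NⱼSⱼ = 20370·32700 + 4722·14700 + 13057·18500 + 17347·37000 = 1.6189059 × 10^9.
n_{35–54} = 224·13057·18500 / (1.6189059 × 10^9) = 33.42.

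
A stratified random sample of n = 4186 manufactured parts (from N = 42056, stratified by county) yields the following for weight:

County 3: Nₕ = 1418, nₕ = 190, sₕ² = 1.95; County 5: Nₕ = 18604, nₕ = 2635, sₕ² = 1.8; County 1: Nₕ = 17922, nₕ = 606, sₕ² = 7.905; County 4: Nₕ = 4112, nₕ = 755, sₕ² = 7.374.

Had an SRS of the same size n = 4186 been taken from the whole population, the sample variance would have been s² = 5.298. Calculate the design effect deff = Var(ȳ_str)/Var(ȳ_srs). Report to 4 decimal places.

Var(ȳ_str) = Σ Wₕ²(1−fₕ)sₕ²/nₕ with Wₕ = Nₕ/42056:
  County 3: (1418/42056)²·(1−190/1418)·1.95/190 = 1.0104148 × 10^-5
  County 5: (18604/42056)²·(1−2635/18604)·1.8/2635 = 1.1474136 × 10^-4
  County 1: (17922/42056)²·(1−606/17922)·7.905/606 = 0.0022887975
  County 4: (4112/42056)²·(1−755/4112)·7.374/755 = 7.6226276 × 10^-5
  → Var(ȳ_str) = 0.0024898693.
Var(ȳ_srs) = (1 − 4186/42056)·5.298/4186 = 0.0011396725.
deff = 0.0024898693 / 0.0011396725 = 2.1847.

2.1847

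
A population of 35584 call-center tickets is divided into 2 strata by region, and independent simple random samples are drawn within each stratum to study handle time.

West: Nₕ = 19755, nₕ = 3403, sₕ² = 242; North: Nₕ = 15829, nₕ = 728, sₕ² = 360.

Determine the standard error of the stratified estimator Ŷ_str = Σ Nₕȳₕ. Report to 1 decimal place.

Var(Ŷ_str) = Σₕ Nₕ²(1 − fₕ)sₕ²/nₕ.
West: 19755²·(1 − 3403/19755)·242/3403 = 2.2972133 × 10^7.
North: 15829²·(1 − 728/15829)·360/728 = 1.1820349 × 10^8.
Sum = 1.4117562 × 10^8.
SE = √(1.4117562 × 10^8) = 11881.7.

11881.7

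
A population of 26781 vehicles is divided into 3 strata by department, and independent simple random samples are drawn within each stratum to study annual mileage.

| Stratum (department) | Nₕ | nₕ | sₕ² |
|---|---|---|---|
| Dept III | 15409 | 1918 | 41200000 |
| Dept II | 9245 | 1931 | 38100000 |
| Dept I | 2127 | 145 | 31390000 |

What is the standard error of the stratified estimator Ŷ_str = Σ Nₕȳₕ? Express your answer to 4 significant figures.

Var(Ŷ_str) = Σₕ Nₕ²(1 − fₕ)sₕ²/nₕ.
Dept III: 15409²·(1 − 1918/15409)·41200000/1918 = 4.4654704 × 10^12.
Dept II: 9245²·(1 − 1931/9245)·38100000/1931 = 1.3341497 × 10^12.
Dept I: 2127²·(1 − 145/2127)·31390000/145 = 9.126294 × 10^11.
Sum = 6.7122495 × 10^12.
SE = √(6.7122495 × 10^12) = 2.591 × 10^6.

2.591 × 10^6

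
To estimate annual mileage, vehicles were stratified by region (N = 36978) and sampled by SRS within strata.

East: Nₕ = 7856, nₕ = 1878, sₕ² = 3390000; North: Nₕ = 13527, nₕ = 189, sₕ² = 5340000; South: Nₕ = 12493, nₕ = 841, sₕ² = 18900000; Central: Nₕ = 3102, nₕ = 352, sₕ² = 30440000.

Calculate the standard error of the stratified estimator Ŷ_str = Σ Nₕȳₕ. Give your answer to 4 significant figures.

3.032 × 10^6

Var(Ŷ_str) = Σₕ Nₕ²(1 − fₕ)sₕ²/nₕ.
East: 7856²·(1 − 1878/7856)·3390000/1878 = 8.477377 × 10^10.
North: 13527²·(1 − 189/13527)·5340000/189 = 5.0976693 × 10^12.
South: 12493²·(1 − 841/12493)·18900000/841 = 3.2713953 × 10^12.
Central: 3102²·(1 − 352/3102)·30440000/352 = 7.3769438 × 10^11.
Sum = 9.1915328 × 10^12.
SE = √(9.1915328 × 10^12) = 3.032 × 10^6.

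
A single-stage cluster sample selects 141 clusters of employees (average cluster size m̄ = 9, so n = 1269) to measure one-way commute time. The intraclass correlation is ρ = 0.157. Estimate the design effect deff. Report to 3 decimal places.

deff = 1 + (9 − 1)·0.157 = 1 + 1.256 = 2.256.

2.256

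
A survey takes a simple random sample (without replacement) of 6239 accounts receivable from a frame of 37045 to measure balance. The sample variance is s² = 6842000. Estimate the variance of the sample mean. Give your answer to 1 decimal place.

912.0

Under SRS without replacement, Var(ȳ) = (1 − f)·s²/n with f = n/N = 6239/37045 = 0.16841679.
Var(ȳ) = (1 − 0.16841679)·6842000/6239 = 0.83158321·1096.6501 = 911.95581.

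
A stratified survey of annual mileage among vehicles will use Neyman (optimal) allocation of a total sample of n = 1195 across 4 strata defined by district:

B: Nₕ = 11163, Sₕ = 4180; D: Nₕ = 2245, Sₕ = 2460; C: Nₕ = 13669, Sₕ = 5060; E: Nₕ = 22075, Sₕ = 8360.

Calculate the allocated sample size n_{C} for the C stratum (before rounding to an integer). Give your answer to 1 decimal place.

270.2

Neyman allocation: nₕ = n·NₕSₕ / Σⱼ NⱼSⱼ.
Σ NⱼSⱼ = 11163·4180 + 2245·2460 + 13669·5060 + 22075·8360 = 3.0589618 × 10^8.
n_{C} = 1195·13669·5060 / (3.0589618 × 10^8) = 270.2.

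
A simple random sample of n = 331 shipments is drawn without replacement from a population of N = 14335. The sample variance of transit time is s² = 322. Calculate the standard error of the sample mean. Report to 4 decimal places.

0.9749

Under SRS without replacement, Var(ȳ) = (1 − f)·s²/n with f = n/N = 331/14335 = 0.02309034.
Var(ȳ) = (1 − 0.02309034)·322/331 = 0.97690966·0.97280967 = 0.95034716.
SE(ȳ) = √(0.95034716) = 0.9749.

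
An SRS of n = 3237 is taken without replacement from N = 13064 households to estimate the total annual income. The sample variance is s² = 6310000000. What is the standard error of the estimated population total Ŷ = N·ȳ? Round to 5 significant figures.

Var(Ŷ) = N²·Var(ȳ) = N²·(1 − n/N)·s²/n.
f = 3237/13064 = 0.24778016; Var(ȳ) = 0.75221984·6310000000/3237 = 1.4663291 × 10^6.
Var(Ŷ) = 13064² · (1.4663291 × 10^6) = 2.502556 × 10^14.
SE(Ŷ) = √(2.502556 × 10^14) = 1.5819 × 10^7.

1.5819 × 10^7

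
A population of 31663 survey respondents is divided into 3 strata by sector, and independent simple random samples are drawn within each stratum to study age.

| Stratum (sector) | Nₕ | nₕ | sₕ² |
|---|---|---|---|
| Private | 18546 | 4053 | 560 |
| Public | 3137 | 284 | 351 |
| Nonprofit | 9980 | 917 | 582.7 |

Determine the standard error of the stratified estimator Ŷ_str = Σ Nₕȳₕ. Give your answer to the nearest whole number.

Var(Ŷ_str) = Σₕ Nₕ²(1 − fₕ)sₕ²/nₕ.
Private: 18546²·(1 − 4053/18546)·560/4053 = 3.7138125 × 10^7.
Public: 3137²·(1 − 284/3137)·351/284 = 1.1061272 × 10^7.
Nonprofit: 9980²·(1 − 917/9980)·582.7/917 = 5.7474897 × 10^7.
Sum = 1.0567429 × 10^8.
SE = √(1.0567429 × 10^8) = 10280.

10280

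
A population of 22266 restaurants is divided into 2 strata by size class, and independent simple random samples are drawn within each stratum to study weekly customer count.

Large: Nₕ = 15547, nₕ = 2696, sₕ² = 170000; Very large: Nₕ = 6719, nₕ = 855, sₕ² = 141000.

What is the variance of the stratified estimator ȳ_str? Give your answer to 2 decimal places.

Var(ȳ_str) = Σₕ Wₕ²(1 − fₕ)sₕ²/nₕ with Wₕ = Nₕ/N, N = 22266.
Large: Wₕ = 0.69823947; term = 0.69823947²·(1 − 0.17340966)·170000/2696 = 25.411374.
Very large: Wₕ = 0.30176053; term = 0.30176053²·(1 − 0.12725108)·141000/855 = 13.10591.
Sum = 38.517284.

38.52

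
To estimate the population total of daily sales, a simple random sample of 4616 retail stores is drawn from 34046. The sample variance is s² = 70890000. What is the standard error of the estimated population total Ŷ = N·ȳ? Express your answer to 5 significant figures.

3.9227 × 10^6

Var(Ŷ) = N²·Var(ȳ) = N²·(1 − n/N)·s²/n.
f = 4616/34046 = 0.13558127; Var(ȳ) = 0.86441873·70890000/4616 = 13275.269.
Var(Ŷ) = 34046² · 13275.269 = 1.5387764 × 10^13.
SE(Ŷ) = √(1.5387764 × 10^13) = 3.9227 × 10^6.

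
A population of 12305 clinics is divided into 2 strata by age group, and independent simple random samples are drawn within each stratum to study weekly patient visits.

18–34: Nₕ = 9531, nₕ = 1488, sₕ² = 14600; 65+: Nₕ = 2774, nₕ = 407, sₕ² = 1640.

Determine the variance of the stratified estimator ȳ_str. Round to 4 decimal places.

Var(ȳ_str) = Σₕ Wₕ²(1 − fₕ)sₕ²/nₕ with Wₕ = Nₕ/N, N = 12305.
18–34: Wₕ = 0.77456319; term = 0.77456319²·(1 − 0.15612213)·14600/1488 = 4.9675612.
65+: Wₕ = 0.22543681; term = 0.22543681²·(1 − 0.14671954)·1640/407 = 0.17473943.
Sum = 5.1423006.

5.1423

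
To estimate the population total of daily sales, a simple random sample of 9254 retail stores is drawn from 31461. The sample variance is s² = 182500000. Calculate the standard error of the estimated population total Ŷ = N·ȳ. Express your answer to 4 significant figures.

Var(Ŷ) = N²·Var(ȳ) = N²·(1 − n/N)·s²/n.
f = 9254/31461 = 0.29414195; Var(ȳ) = 0.70585805·182500000/9254 = 13920.369.
Var(Ŷ) = 31461² · 13920.369 = 1.3778305 × 10^13.
SE(Ŷ) = √(1.3778305 × 10^13) = 3.712 × 10^6.

3.712 × 10^6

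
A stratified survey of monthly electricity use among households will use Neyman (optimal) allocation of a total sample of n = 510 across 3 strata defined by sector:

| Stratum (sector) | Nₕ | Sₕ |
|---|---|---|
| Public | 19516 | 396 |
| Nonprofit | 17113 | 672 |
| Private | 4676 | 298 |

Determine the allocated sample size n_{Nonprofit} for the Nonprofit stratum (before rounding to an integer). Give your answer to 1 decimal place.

Neyman allocation: nₕ = n·NₕSₕ / Σⱼ NⱼSⱼ.
Σ NⱼSⱼ = 19516·396 + 17113·672 + 4676·298 = 2.062172 × 10^7.
n_{Nonprofit} = 510·17113·672 / (2.062172 × 10^7) = 284.4.

284.4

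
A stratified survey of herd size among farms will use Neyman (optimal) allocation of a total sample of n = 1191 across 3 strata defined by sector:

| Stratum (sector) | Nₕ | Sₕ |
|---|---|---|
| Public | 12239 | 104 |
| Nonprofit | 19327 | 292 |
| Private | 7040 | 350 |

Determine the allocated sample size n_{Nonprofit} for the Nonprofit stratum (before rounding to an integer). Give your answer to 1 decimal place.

Neyman allocation: nₕ = n·NₕSₕ / Σⱼ NⱼSⱼ.
Σ NⱼSⱼ = 12239·104 + 19327·292 + 7040·350 = 9.38034 × 10^6.
n_{Nonprofit} = 1191·19327·292 / (9.38034 × 10^6) = 716.5.

716.5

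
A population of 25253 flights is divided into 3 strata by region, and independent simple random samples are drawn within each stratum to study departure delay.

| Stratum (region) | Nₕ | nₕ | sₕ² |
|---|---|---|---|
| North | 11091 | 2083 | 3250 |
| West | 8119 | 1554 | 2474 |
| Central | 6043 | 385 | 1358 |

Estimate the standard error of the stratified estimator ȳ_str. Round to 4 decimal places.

Var(ȳ_str) = Σₕ Wₕ²(1 − fₕ)sₕ²/nₕ with Wₕ = Nₕ/N, N = 25253.
North: Wₕ = 0.43919534; term = 0.43919534²·(1 − 0.18780994)·3250/2083 = 0.24443715.
West: Wₕ = 0.32150636; term = 0.32150636²·(1 − 0.19140288)·2474/1554 = 0.13306382.
Central: Wₕ = 0.23929830; term = 0.23929830²·(1 − 0.06371008)·1358/385 = 0.18911615.
Sum = 0.56661712.
SE = √(0.56661712) = 0.7527.

0.7527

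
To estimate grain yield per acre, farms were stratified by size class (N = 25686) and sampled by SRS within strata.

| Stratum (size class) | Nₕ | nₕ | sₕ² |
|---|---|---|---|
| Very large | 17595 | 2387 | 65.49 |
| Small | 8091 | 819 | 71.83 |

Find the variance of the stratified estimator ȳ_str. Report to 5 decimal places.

Var(ȳ_str) = Σₕ Wₕ²(1 − fₕ)sₕ²/nₕ with Wₕ = Nₕ/N, N = 25686.
Very large: Wₕ = 0.68500350; term = 0.68500350²·(1 − 0.13566354)·65.49/2387 = 0.011127331.
Small: Wₕ = 0.31499650; term = 0.31499650²·(1 − 0.10122358)·71.83/819 = 0.0078214105.
Sum = 0.018948742.

0.01895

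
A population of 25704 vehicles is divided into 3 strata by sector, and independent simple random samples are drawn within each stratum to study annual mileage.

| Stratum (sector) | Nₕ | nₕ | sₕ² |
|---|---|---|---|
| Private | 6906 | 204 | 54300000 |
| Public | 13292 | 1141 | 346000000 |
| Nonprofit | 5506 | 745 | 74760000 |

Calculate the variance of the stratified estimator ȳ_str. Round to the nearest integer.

Var(ȳ_str) = Σₕ Wₕ²(1 − fₕ)sₕ²/nₕ with Wₕ = Nₕ/N, N = 25704.
Private: Wₕ = 0.26867414; term = 0.26867414²·(1 − 0.02953953)·54300000/204 = 18646.582.
Public: Wₕ = 0.51711796; term = 0.51711796²·(1 − 0.08584111)·346000000/1141 = 74129.553.
Nonprofit: Wₕ = 0.21420791; term = 0.21420791²·(1 − 0.13530694)·74760000/745 = 3981.4932.
Sum = 96757.628.

96758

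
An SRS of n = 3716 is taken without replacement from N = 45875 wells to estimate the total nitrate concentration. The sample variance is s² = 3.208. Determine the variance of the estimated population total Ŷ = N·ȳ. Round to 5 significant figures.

1.6696 × 10^6

Var(Ŷ) = N²·Var(ȳ) = N²·(1 − n/N)·s²/n.
f = 3716/45875 = 0.08100272; Var(ȳ) = 0.91899728·3.208/3716 = 7.9336471 × 10^-4.
Var(Ŷ) = 45875² · (7.9336471 × 10^-4) = 1.6696484 × 10^6.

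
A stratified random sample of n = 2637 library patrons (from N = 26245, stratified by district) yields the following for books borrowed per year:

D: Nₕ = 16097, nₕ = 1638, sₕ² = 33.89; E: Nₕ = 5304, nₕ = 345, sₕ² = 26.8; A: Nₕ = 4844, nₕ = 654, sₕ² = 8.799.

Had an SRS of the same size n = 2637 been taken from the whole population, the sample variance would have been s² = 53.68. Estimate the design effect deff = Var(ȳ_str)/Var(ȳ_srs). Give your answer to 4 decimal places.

Var(ȳ_str) = Σ Wₕ²(1−fₕ)sₕ²/nₕ with Wₕ = Nₕ/26245:
  D: (16097/26245)²·(1−1638/16097)·33.89/1638 = 0.0069911355
  E: (5304/26245)²·(1−345/5304)·26.8/345 = 0.0029663348
  A: (4844/26245)²·(1−654/4844)·8.799/654 = 3.9644283 × 10^-4
  → Var(ȳ_str) = 0.010353913.
Var(ȳ_srs) = (1 − 2637/26245)·53.68/2637 = 0.018311124.
deff = 0.010353913 / 0.018311124 = 0.5654.

0.5654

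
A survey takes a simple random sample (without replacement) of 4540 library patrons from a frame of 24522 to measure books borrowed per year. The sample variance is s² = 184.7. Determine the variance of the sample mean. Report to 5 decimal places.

0.03315

Under SRS without replacement, Var(ȳ) = (1 − f)·s²/n with f = n/N = 4540/24522 = 0.18513987.
Var(ȳ) = (1 − 0.18513987)·184.7/4540 = 0.81486013·0.040682819 = 0.033150807.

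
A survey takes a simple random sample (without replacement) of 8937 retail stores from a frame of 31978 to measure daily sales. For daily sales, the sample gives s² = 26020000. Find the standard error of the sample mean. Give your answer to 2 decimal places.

45.80

Under SRS without replacement, Var(ȳ) = (1 − f)·s²/n with f = n/N = 8937/31978 = 0.27947339.
Var(ȳ) = (1 − 0.27947339)·26020000/8937 = 0.72052661·2911.4916 = 2097.8071.
SE(ȳ) = √(2097.8071) = 45.80.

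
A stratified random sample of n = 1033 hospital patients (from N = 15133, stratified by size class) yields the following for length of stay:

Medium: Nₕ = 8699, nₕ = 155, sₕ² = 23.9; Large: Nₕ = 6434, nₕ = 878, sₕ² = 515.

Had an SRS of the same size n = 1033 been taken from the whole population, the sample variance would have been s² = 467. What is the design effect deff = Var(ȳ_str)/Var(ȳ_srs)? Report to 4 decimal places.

0.3362

Var(ȳ_str) = Σ Wₕ²(1−fₕ)sₕ²/nₕ with Wₕ = Nₕ/15133:
  Medium: (8699/15133)²·(1−155/8699)·23.9/155 = 0.050043389
  Large: (6434/15133)²·(1−878/6434)·515/878 = 0.091560033
  → Var(ȳ_str) = 0.14160342.
Var(ȳ_srs) = (1 − 1033/15133)·467/1033 = 0.42122161.
deff = 0.14160342 / 0.42122161 = 0.3362.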